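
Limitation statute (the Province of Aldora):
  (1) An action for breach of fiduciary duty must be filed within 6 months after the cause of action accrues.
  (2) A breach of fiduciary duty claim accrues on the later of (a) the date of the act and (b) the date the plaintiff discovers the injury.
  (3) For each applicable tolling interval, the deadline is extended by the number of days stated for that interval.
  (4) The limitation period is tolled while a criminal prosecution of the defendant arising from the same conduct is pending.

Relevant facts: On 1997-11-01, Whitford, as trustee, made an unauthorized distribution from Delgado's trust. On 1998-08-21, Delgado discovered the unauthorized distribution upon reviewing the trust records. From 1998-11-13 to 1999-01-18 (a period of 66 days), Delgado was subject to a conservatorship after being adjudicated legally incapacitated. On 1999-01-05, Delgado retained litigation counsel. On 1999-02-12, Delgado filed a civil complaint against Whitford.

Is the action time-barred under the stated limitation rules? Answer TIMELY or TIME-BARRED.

TIMELY

The claim accrued on 1998-08-21 — the later of the 1997-11-01 act and the 1998-08-21 discovery.
Adding the 6 months base period to 1998-08-21 gives a deadline of 1999-02-21, before any tolling.
The plaintiff's legal incapacity from 1998-11-13 to 1999-01-18 does not toll the period, because no stated rule makes the plaintiff's incapacity a tolling event.
The other events in the timeline have no effect on the limitation period under the stated rules.
The 1999-02-12 filing precedes the 1999-02-21 deadline; the claim is timely.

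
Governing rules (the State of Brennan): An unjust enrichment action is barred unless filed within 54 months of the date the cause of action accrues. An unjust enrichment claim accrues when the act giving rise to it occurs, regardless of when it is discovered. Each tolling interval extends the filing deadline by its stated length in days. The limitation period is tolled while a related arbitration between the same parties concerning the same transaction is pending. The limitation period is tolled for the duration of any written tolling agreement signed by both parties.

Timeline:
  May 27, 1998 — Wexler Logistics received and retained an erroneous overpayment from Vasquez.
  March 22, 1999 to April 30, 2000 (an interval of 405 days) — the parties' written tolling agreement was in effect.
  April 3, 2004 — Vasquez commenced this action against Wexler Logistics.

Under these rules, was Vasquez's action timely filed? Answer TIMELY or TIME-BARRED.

The cause of action accrued on May 27, 1998, the date of the act.
54 months from May 27, 1998 is November 27, 2002.
Because the written tolling agreement ran from March 22, 1999 to April 30, 2000, the deadline is extended by 405 days to January 6, 2004.
The April 3, 2004 filing falls after the January 6, 2004 deadline; the claim is time-barred.

TIME-BARRED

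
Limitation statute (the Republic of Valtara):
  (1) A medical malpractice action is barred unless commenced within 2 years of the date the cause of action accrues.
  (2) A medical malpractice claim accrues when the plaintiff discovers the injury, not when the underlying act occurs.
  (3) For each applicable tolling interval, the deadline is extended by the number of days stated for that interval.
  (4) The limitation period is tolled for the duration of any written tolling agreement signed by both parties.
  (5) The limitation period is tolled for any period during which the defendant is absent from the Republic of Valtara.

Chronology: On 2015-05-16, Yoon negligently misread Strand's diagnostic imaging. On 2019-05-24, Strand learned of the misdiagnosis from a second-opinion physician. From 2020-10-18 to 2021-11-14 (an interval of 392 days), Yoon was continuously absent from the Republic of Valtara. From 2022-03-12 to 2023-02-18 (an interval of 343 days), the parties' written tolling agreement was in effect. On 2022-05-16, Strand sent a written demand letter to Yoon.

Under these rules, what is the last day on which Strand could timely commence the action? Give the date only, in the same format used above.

The claim did not accrue until Strand discovered the injury on 2019-05-24; the 2015-05-16 act date does not start the clock under the stated rule.
2 years from 2019-05-24 is 2021-05-24.
The period was tolled for 392 days by the defendant's absence from the jurisdiction (2020-10-18 to 2021-11-14), pushing the deadline to 2022-06-20.
Because the written tolling agreement ran from 2022-03-12 to 2023-02-18, the deadline is extended by 343 days to 2023-05-29.
The other events in the timeline have no effect on the limitation period under the stated rules.

2023-05-29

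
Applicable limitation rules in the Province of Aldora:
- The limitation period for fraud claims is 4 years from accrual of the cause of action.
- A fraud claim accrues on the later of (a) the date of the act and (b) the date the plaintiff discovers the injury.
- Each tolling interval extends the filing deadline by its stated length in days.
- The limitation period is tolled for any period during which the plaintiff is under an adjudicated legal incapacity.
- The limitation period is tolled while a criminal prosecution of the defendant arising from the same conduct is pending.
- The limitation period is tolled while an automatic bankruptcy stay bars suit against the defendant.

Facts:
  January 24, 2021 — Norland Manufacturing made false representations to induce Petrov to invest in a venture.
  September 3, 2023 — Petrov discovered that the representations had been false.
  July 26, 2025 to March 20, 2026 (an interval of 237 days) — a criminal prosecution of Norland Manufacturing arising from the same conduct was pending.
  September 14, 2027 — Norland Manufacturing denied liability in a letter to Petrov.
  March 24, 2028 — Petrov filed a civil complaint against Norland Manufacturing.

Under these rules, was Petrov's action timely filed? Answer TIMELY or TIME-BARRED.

TIMELY

Taking the later of the act (January 24, 2021) and discovery (September 3, 2023), the claim accrued on September 3, 2023.
4 years from September 3, 2023 is September 3, 2027.
Because the pending criminal prosecution ran from July 26, 2025 to March 20, 2026, the deadline is extended by 237 days to April 27, 2028.
The other events in the timeline have no effect on the limitation period under the stated rules.
The March 24, 2028 filing precedes the April 27, 2028 deadline; the claim is timely.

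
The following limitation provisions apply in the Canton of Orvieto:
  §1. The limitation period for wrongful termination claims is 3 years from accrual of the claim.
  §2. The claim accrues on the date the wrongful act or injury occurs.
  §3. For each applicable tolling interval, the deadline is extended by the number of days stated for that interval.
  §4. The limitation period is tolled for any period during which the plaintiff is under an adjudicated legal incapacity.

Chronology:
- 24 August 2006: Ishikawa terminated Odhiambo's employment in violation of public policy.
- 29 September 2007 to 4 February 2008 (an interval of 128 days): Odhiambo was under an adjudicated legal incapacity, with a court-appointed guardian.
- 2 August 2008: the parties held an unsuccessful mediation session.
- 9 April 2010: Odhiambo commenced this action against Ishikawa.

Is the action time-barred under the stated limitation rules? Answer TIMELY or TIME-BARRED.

The claim accrued on 24 August 2006, when the wrongful act occurred.
3 years from 24 August 2006 is 24 August 2009.
The period was tolled for 128 days by the plaintiff's legal incapacity (29 September 2007 to 4 February 2008), pushing the deadline to 30 December 2009.
The other events in the timeline have no effect on the limitation period under the stated rules.
The 9 April 2010 filing falls after the 30 December 2009 deadline; the claim is time-barred.

TIME-BARRED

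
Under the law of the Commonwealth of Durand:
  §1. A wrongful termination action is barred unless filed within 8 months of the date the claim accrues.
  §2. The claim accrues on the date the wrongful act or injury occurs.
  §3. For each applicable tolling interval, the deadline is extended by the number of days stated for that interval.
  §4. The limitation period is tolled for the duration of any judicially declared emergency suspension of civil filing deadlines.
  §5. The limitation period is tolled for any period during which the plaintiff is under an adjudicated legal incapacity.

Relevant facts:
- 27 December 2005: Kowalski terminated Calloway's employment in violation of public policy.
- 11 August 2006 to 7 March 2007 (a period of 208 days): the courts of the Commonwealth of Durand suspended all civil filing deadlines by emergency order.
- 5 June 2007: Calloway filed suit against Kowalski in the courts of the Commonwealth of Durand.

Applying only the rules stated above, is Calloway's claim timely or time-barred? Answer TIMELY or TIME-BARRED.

The claim accrued on 27 December 2005, the date of the act.
Adding the 8 months base period to 27 December 2005 gives a deadline of 27 August 2006, before any tolling.
Because the emergency suspension of filing deadlines ran from 11 August 2006 to 7 March 2007, the deadline is extended by 208 days to 23 March 2007.
The 5 June 2007 filing falls after the 23 March 2007 deadline; the claim is time-barred.

TIME-BARRED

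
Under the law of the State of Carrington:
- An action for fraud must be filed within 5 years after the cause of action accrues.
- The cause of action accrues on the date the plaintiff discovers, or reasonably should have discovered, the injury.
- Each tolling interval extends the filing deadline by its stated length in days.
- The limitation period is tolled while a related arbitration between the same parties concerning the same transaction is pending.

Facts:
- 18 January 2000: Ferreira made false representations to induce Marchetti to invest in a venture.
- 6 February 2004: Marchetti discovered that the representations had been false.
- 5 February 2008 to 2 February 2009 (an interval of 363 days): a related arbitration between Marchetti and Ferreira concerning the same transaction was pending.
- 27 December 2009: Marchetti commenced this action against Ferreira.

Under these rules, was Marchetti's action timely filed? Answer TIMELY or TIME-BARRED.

TIMELY

The claim did not accrue until Marchetti discovered the injury on 6 February 2004; the 18 January 2000 act date does not start the clock under the stated rule.
5 years from 6 February 2004 is 6 February 2009.
The pending related arbitration from 5 February 2008 to 2 February 2009 tolled the period for 363 days, extending the deadline to 4 February 2010.
Marchetti filed on 27 December 2009, before the 4 February 2010 deadline, so the action is timely.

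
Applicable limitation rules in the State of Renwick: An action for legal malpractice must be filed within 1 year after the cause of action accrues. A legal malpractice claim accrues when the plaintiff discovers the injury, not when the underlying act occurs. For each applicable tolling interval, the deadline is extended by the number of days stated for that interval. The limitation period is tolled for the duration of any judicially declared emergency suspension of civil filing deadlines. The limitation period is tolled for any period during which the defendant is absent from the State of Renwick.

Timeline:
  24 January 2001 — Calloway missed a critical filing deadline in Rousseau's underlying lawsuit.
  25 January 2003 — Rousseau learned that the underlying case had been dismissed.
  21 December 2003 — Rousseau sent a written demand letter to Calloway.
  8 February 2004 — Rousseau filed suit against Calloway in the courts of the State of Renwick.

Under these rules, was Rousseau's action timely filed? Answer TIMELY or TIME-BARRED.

TIME-BARRED

The claim did not accrue until Rousseau discovered the injury on 25 January 2003; the 24 January 2001 act date does not start the clock under the stated rule.
Adding the 1 year base period to 25 January 2003 gives a deadline of 25 January 2004, before any tolling.
Nothing else in the chronology tolls or restarts the period.
Filing on 8 February 2004 missed the 25 January 2004 deadline — the action is time-barred.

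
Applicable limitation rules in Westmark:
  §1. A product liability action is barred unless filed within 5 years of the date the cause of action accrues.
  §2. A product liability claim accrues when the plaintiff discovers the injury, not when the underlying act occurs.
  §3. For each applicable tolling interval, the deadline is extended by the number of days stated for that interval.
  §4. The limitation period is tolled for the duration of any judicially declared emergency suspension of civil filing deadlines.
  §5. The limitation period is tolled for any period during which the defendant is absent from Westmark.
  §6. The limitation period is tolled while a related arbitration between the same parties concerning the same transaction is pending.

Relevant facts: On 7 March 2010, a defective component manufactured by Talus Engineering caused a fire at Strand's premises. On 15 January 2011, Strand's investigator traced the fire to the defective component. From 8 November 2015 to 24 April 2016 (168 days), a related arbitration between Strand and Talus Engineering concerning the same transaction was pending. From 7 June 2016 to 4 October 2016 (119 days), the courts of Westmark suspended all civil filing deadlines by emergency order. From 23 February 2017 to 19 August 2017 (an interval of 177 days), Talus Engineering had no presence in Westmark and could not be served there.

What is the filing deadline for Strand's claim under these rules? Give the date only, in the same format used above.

28 October 2016

Accrual is tied to discovery, so the period began on 15 January 2011 rather than on 7 March 2010 when the act occurred.
Adding the 5 years base period to 15 January 2011 gives a deadline of 15 January 2016, before any tolling.
The pending related arbitration from 8 November 2015 to 24 April 2016 tolled the period for 168 days, extending the deadline to 1 July 2016.
The period was tolled for 119 days by the emergency suspension of filing deadlines (7 June 2016 to 4 October 2016), pushing the deadline to 28 October 2016.
The defendant's absence from the jurisdiction starting 23 February 2017 came too late — the period had run on 28 October 2016 — and so does not extend the deadline.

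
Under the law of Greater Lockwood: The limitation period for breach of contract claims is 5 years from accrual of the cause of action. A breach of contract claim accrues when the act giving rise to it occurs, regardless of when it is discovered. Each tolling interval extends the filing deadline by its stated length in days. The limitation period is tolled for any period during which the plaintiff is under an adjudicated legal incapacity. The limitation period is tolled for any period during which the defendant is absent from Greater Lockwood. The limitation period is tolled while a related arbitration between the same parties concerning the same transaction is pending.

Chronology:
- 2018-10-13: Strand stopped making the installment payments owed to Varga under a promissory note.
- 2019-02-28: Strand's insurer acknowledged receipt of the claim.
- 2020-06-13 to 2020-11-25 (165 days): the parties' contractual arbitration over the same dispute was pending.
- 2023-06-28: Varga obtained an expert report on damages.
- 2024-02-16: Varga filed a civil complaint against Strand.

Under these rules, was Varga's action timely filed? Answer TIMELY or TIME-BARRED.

The cause of action accrued on 2018-10-13, the date of the act.
The untolled deadline — 5 years after 2018-10-13 — is 2023-10-13.
The period was tolled for 165 days by the pending related arbitration (2020-06-13 to 2020-11-25), pushing the deadline to 2024-03-26.
The other events in the timeline have no effect on the limitation period under the stated rules.
The 2024-02-16 filing precedes the 2024-03-26 deadline; the claim is timely.

TIMELY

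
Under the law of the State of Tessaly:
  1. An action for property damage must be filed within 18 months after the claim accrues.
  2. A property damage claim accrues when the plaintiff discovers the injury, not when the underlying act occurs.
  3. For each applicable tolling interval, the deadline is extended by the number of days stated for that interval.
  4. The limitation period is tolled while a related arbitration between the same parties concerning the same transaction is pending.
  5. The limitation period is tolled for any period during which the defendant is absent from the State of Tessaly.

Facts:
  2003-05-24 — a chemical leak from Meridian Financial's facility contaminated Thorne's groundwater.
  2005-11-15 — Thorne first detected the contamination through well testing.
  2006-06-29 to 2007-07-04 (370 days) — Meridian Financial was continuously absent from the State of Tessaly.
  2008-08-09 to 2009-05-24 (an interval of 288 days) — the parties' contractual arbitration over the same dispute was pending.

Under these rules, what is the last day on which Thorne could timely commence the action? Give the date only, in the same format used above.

2008-05-19

Accrual is tied to discovery, so the period began on 2005-11-15 rather than on 2003-05-24 when the act occurred.
The untolled deadline — 18 months after 2005-11-15 — is 2007-05-15.
The period was tolled for 370 days by the defendant's absence from the jurisdiction (2006-06-29 to 2007-07-04), pushing the deadline to 2008-05-19.
The pending related arbitration starting 2008-08-09 came too late — the period had run on 2008-05-19 — and so does not extend the deadline.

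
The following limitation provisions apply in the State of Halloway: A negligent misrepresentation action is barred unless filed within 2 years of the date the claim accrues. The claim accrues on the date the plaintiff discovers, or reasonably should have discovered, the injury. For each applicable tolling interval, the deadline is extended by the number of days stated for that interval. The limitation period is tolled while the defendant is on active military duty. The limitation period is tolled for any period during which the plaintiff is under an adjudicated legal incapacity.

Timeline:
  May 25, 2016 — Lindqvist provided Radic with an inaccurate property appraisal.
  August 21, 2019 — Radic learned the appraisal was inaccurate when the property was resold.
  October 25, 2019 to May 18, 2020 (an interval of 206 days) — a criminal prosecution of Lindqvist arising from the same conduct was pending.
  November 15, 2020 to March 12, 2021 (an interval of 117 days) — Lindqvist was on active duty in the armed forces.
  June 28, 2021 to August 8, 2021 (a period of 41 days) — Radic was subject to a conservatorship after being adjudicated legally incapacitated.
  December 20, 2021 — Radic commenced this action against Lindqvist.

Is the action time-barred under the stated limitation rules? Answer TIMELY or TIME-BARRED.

The claim did not accrue until Radic discovered the injury on August 21, 2019; the May 25, 2016 act date does not start the clock under the stated rule.
The untolled deadline — 2 years after August 21, 2019 — is August 21, 2021.
The period was tolled for 117 days by the defendant's active military service (November 15, 2020 to March 12, 2021), pushing the deadline to December 16, 2021.
The plaintiff's legal incapacity from June 28, 2021 to August 8, 2021 tolled the period for 41 days, extending the deadline to January 26, 2022.
Although a criminal prosecution ran from October 25, 2019 to May 18, 2020, the stated rules do not make that a tolling event, so it is disregarded.
Radic filed on December 20, 2021, before the January 26, 2022 deadline, so the action is timely.

TIMELY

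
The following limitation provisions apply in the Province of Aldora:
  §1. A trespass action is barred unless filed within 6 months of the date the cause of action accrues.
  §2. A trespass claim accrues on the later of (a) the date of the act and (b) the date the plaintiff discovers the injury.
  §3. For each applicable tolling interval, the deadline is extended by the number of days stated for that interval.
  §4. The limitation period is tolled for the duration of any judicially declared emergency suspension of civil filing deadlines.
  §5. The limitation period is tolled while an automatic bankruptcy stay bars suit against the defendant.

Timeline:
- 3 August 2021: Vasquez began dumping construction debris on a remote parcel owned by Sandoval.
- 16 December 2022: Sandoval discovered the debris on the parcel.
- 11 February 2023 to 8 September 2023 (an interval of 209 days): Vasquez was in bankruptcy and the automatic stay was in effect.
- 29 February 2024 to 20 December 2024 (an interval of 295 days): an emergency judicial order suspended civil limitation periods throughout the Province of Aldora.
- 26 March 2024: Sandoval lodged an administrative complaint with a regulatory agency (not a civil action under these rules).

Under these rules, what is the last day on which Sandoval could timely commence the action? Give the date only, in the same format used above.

11 January 2024

The claim accrued on 16 December 2022 — the later of the 3 August 2021 act and the 16 December 2022 discovery.
The untolled deadline — 6 months after 16 December 2022 — is 16 June 2023.
The period was tolled for 209 days by the automatic bankruptcy stay (11 February 2023 to 8 September 2023), pushing the deadline to 11 January 2024.
By the time the emergency suspension of filing deadlines began on 29 February 2024, the limitation period had already expired on 11 January 2024; that interval cannot revive it.
Nothing else in the chronology tolls or restarts the period.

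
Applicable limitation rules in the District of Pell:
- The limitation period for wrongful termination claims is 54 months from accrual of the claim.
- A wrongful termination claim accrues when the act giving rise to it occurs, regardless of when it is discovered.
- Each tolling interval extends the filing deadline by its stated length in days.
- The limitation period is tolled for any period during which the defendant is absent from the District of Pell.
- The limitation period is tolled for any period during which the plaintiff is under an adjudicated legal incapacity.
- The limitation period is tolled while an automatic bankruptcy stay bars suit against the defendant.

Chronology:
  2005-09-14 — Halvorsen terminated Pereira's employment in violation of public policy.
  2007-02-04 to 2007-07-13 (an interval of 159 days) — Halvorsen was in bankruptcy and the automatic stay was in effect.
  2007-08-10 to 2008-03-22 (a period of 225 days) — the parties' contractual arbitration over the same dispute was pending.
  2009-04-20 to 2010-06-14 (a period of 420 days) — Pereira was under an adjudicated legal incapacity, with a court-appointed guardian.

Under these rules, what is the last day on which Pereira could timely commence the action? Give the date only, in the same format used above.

The claim accrued on 2005-09-14, the date of the act.
Adding the 54 months base period to 2005-09-14 gives a deadline of 2010-03-14, before any tolling.
Because the automatic bankruptcy stay ran from 2007-02-04 to 2007-07-13, the deadline is extended by 159 days to 2010-08-20.
The plaintiff's legal incapacity from 2009-04-20 to 2010-06-14 tolled the period for 420 days, extending the deadline to 2011-10-14.
No stated provision tolls the period for a pending arbitration, so the interval from 2007-08-10 to 2008-03-22 has no effect on the deadline.

2011-10-14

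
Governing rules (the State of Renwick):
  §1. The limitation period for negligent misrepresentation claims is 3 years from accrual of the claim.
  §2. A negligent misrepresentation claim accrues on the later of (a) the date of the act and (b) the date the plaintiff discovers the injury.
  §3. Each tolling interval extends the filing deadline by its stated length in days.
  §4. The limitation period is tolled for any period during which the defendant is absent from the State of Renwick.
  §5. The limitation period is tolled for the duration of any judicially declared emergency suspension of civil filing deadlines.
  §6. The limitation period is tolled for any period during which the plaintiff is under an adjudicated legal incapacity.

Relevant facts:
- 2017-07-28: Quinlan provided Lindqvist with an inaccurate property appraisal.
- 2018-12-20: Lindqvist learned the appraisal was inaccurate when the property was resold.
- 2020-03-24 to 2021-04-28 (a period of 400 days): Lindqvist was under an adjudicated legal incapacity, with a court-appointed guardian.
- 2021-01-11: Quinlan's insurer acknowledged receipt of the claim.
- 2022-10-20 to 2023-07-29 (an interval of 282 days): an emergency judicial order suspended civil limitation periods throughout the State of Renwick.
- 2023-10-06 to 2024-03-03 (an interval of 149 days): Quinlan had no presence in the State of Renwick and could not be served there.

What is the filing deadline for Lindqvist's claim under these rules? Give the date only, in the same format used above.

2024-03-30

The claim accrued on 2018-12-20 — the later of the 2017-07-28 act and the 2018-12-20 discovery.
Adding the 3 years base period to 2018-12-20 gives a deadline of 2021-12-20, before any tolling.
The period was tolled for 400 days by the plaintiff's legal incapacity (2020-03-24 to 2021-04-28), pushing the deadline to 2023-01-24.
The emergency suspension of filing deadlines from 2022-10-20 to 2023-07-29 tolled the period for 282 days, extending the deadline to 2023-11-02.
The defendant's absence from the jurisdiction from 2023-10-06 to 2024-03-03 tolled the period for 149 days, extending the deadline to 2024-03-30.
None of the other events listed affects the running of the period under the stated rules.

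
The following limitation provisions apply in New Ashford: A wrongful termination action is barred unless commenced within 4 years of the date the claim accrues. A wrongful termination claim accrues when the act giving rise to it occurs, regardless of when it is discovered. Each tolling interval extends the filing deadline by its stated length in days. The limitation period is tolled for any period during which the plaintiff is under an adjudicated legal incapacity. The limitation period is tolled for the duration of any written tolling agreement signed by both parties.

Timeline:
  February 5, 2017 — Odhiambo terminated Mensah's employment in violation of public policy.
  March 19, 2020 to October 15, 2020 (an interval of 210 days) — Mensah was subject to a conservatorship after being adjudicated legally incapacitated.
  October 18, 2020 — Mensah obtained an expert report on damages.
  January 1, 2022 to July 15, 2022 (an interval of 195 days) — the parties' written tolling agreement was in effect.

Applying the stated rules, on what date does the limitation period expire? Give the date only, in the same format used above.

The limitation period began to run on February 5, 2017.
The untolled deadline — 4 years after February 5, 2017 — is February 5, 2021.
Because the plaintiff's legal incapacity ran from March 19, 2020 to October 15, 2020, the deadline is extended by 210 days to September 3, 2021.
The written tolling agreement starting January 1, 2022 came too late — the period had run on September 3, 2021 — and so does not extend the deadline.
The other events in the timeline have no effect on the limitation period under the stated rules.

September 3, 2021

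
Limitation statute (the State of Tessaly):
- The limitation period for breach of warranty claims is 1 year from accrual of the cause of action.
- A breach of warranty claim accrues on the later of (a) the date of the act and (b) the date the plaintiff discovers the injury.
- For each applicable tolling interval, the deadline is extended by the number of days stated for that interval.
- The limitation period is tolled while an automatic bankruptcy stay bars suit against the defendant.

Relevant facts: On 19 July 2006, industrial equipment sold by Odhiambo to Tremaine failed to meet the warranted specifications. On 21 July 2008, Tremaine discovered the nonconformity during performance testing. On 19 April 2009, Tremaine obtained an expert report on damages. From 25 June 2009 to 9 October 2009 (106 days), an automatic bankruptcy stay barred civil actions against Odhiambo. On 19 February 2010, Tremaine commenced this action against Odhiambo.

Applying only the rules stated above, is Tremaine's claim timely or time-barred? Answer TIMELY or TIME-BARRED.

TIME-BARRED

Because discovery on 21 July 2008 post-dates the 19 July 2006 act, accrual under the later-of rule falls on 21 July 2008.
1 year from 21 July 2008 is 21 July 2009.
Because the automatic bankruptcy stay ran from 25 June 2009 to 9 October 2009, the deadline is extended by 106 days to 4 November 2009.
Nothing else in the chronology tolls or restarts the period.
Tremaine filed on 19 February 2010, after the 4 November 2009 deadline, so the action is time-barred.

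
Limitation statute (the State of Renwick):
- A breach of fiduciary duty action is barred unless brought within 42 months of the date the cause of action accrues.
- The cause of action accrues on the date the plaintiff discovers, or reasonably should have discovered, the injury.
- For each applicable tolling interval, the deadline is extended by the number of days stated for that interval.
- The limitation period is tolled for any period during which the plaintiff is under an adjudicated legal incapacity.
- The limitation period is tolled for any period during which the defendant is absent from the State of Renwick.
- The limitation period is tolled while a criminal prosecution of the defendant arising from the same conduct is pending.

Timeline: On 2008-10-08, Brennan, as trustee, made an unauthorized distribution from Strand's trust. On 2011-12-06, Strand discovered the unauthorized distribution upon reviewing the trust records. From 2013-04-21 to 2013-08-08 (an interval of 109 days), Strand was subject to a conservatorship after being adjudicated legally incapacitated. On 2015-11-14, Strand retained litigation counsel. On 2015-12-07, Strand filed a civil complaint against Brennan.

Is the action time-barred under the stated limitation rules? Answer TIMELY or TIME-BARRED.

TIME-BARRED

Accrual is tied to discovery, so the period began on 2011-12-06 rather than on 2008-10-08 when the act occurred.
Adding the 42 months base period to 2011-12-06 gives a deadline of 2015-06-06, before any tolling.
The period was tolled for 109 days by the plaintiff's legal incapacity (2013-04-21 to 2013-08-08), pushing the deadline to 2015-09-23.
The other events in the timeline have no effect on the limitation period under the stated rules.
Strand filed on 2015-12-07, after the 2015-09-23 deadline, so the action is time-barred.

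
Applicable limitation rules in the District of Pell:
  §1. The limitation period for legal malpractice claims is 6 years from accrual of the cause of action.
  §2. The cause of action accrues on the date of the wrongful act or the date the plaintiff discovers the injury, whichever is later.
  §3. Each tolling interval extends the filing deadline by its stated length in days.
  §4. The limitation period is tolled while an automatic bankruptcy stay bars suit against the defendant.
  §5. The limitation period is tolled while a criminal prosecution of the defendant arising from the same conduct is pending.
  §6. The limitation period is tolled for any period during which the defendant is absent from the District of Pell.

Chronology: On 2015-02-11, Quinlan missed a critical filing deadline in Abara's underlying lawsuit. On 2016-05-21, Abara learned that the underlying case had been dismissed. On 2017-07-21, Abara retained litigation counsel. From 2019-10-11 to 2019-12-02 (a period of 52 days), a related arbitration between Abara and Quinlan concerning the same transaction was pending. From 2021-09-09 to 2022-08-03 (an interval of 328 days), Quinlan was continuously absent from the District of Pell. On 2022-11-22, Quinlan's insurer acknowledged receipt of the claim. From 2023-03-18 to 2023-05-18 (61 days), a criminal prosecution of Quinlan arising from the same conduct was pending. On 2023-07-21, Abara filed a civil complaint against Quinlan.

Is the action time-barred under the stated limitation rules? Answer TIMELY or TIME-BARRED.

TIME-BARRED

Taking the later of the act (2015-02-11) and discovery (2016-05-21), the claim accrued on 2016-05-21.
The untolled deadline — 6 years after 2016-05-21 — is 2022-05-21.
The defendant's absence from the jurisdiction from 2021-09-09 to 2022-08-03 tolled the period for 328 days, extending the deadline to 2023-04-14.
The pending criminal prosecution from 2023-03-18 to 2023-05-18 tolled the period for 61 days, extending the deadline to 2023-06-14.
Although a pending arbitration ran from 2019-10-11 to 2019-12-02, the stated rules do not make that a tolling event, so it is disregarded.
None of the other events listed affects the running of the period under the stated rules.
The 2023-07-21 filing falls after the 2023-06-14 deadline; the claim is time-barred.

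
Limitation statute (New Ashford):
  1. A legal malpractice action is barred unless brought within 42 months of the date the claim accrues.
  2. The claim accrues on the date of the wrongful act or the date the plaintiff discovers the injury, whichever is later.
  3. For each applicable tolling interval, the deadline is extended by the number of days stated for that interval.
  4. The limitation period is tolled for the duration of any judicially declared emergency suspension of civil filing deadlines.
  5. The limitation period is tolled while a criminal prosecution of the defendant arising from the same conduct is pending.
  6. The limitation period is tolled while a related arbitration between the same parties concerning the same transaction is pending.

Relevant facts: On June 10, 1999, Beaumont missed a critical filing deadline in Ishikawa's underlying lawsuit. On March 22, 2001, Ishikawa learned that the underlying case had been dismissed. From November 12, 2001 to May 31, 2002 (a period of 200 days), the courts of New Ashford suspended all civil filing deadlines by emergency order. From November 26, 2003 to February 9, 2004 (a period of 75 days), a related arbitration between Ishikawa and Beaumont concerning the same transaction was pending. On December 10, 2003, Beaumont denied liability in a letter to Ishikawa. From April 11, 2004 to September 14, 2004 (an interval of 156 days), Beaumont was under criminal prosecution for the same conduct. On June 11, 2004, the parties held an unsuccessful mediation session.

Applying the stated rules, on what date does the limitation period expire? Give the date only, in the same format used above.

Because discovery on March 22, 2001 post-dates the June 10, 1999 act, accrual under the later-of rule falls on March 22, 2001.
Adding the 42 months base period to March 22, 2001 gives a deadline of September 22, 2004, before any tolling.
Because the emergency suspension of filing deadlines ran from November 12, 2001 to May 31, 2002, the deadline is extended by 200 days to April 10, 2005.
The period was tolled for 75 days by the pending related arbitration (November 26, 2003 to February 9, 2004), pushing the deadline to June 24, 2005.
The pending criminal prosecution from April 11, 2004 to September 14, 2004 tolled the period for 156 days, extending the deadline to November 27, 2005.
None of the other events listed affects the running of the period under the stated rules.

November 27, 2005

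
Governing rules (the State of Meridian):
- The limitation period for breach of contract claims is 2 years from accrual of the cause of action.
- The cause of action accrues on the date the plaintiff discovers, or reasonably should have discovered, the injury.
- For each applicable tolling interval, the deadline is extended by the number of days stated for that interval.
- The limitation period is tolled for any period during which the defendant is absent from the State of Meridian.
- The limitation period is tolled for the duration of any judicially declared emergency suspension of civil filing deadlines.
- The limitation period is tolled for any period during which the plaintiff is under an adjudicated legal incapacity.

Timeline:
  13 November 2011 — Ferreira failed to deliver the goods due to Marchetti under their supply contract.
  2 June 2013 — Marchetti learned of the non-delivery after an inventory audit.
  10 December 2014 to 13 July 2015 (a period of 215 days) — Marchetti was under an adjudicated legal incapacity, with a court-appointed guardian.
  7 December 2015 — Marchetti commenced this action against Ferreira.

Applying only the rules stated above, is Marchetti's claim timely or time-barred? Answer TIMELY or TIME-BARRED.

TIMELY

Under the discovery rule, the claim accrued on 2 June 2013, when Marchetti discovered the injury — not on the 13 November 2011 date of the underlying act.
2 years from 2 June 2013 is 2 June 2015.
The plaintiff's legal incapacity from 10 December 2014 to 13 July 2015 tolled the period for 215 days, extending the deadline to 3 January 2016.
Filing on 7 December 2015 beat the 3 January 2016 deadline — the action is timely.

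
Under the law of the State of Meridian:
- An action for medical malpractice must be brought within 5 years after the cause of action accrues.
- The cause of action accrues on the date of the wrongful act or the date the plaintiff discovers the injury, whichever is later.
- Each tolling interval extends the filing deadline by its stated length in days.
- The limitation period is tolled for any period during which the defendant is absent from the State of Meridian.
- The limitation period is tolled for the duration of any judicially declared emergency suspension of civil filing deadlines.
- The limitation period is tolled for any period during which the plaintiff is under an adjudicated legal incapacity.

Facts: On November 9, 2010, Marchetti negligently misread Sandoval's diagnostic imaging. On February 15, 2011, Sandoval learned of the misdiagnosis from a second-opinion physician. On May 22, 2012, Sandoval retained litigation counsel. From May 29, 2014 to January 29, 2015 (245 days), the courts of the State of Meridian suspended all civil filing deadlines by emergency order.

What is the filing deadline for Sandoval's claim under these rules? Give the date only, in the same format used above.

October 17, 2016

Taking the later of the act (November 9, 2010) and discovery (February 15, 2011), the claim accrued on February 15, 2011.
Adding the 5 years base period to February 15, 2011 gives a deadline of February 15, 2016, before any tolling.
The period was tolled for 245 days by the emergency suspension of filing deadlines (May 29, 2014 to January 29, 2015), pushing the deadline to October 17, 2016.
Nothing else in the chronology tolls or restarts the period.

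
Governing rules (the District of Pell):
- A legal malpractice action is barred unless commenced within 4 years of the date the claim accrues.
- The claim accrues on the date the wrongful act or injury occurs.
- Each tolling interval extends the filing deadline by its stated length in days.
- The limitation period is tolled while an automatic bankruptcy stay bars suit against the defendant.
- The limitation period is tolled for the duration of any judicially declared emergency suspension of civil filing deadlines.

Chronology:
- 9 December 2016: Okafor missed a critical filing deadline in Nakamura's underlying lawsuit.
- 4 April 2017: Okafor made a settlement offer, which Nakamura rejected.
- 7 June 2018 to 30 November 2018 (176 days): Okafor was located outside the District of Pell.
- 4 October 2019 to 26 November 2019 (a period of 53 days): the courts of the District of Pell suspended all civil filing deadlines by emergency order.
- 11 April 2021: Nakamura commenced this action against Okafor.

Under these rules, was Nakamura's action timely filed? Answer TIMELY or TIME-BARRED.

TIME-BARRED

The claim accrued on 9 December 2016, when the wrongful act occurred.
Adding the 4 years base period to 9 December 2016 gives a deadline of 9 December 2020, before any tolling.
The period was tolled for 53 days by the emergency suspension of filing deadlines (4 October 2019 to 26 November 2019), pushing the deadline to 31 January 2021.
No stated provision tolls the period for the defendant's absence, so the interval from 7 June 2018 to 30 November 2018 has no effect on the deadline.
Nothing else in the chronology tolls or restarts the period.
Filing on 11 April 2021 missed the 31 January 2021 deadline — the action is time-barred.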